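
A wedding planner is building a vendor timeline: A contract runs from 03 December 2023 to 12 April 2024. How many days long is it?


Start date: 2023-12-03
End date: 2024-04-12
Dec 2023: +29 days
Jan 2024: +31 days
Feb 2024: +29 days
Mar 2024: +31 days
Apr 2024: +11 days
Total: 131 days

131


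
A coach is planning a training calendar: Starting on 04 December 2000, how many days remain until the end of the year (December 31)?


Start: December 04, 2000
End: December 31, 2000
Days left in December: 27
Total: 27 days

27


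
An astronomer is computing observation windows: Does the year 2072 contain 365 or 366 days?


Year: 2072
Check leap year rules:
Divisible by 4? Yes
Divisible by 100? No
2072 is a leap year
Days: 366

366


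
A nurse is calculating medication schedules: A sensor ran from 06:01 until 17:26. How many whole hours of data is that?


Start: 06:01
End: 17:26
Hour difference: 17 - 6 = 11 hours
Minute difference: 26 - 1 = 25 minutes
Total minutes: 685
Complete hours: 685 / 60 = 11 (remainder 25)

11


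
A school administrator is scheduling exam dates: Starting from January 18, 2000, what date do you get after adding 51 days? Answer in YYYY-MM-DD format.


Start: 2000-01-18
Adding 51 days
Days remaining in January: 13
After January: 38 days still to add
February 2000: 29 days, 9 remaining
March 2000 has 31 days, need 9
Result: 2000-03-09

2000-03-09


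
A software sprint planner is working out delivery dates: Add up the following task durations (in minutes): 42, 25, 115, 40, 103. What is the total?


Durations: 42, 25, 115, 40, 103
Running sum: 42
+ 25 = 67
+ 115 = 182
+ 40 = 222
+ 103 = 325
Total duration: 325 minutes
That is 5 hours and 25 minutes

325


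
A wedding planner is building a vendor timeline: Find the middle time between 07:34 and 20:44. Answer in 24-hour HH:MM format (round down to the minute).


Start time: 07:34 = 454 minutes from midnight
End time: 20:44 = 1244 minutes from midnight
Sum: 454 + 1244 = 1698
Midpoint: 1698 / 2 = 849 minutes
Convert: 849 / 60 = 14 hours, 9 minutes
Result: 14:09

14:09


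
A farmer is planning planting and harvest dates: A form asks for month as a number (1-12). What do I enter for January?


Calendar month order:
1. January <--
2. February
January is month number 1

1


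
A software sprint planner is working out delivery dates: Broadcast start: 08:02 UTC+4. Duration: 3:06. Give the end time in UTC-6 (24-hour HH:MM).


Start: 08:02 in UTC+4
Step 1 - add duration:
  minutes: 2 + 6 = 8
  hours: 8 + 3 + 0 = 11
  end in UTC+4: 11:08
Step 2 - convert UTC+4 -> UTC-6:
  offset difference: -6 - (4) = -10 hours
  11 + (-10) = 1 -> mod 24 = 1
Result: 01:08 in UTC-6

01:08


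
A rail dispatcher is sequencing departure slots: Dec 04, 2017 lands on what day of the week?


Date: 2017-12-04
January 1, 2017 is a Sunday
Day of year: 338
Offset from Jan 1: 337 days
337 mod 7 = 1
Result: Monday

Monday


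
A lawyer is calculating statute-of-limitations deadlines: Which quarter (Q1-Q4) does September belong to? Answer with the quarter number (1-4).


Month: September (month 9)
Q1: January-March (months 1-3)
Q2: April-June (months 4-6)
Q3: July-September (months 7-9)
Q4: October-December (months 10-12)
Month 9 falls in Q3

3


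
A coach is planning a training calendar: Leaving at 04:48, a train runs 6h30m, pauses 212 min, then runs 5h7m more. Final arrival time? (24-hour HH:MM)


Depart: 04:48
Leg 1: +390 min -> 11:18
Layover: +212 min -> 14:50
Leg 2: +307 min -> 19:57
Total travel: 909 minutes = 15h 9m
Arrival: 19:57

19:57


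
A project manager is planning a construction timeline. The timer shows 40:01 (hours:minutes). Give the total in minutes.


Hours: 40
Minutes: 1
Convert hours to minutes: 40 x 60 = 2400
Add remaining minutes: 2400 + 1 = 2401

2401


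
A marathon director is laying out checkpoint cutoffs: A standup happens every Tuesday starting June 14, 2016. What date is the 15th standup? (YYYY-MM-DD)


First occurrence: 2016-06-14 (occurrence 1)
Each occurrence is 7 days after the previous.
Occurrence 15 is 14 weeks after the first.
14 weeks = 98 days
2016-06-14 + 98 days = 2016-09-20

2016-09-20


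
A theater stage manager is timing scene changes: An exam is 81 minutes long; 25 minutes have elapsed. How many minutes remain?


Total budget: 81 minutes
Time used: 25 minutes
Remaining: 81 - 25 = 56 minutes
Percent used: 30.9%
Percent remaining: 69.1%

56


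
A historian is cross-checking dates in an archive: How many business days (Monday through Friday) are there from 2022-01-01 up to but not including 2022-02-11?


Start: 2022-01-01 (Saturday)
End (exclusive): 2022-02-11 (Friday)
Total calendar days: 41
Full weeks: 41 // 7 = 5 -> 25 weekdays
Remaining 6 days starting on Saturday:
  Sat(-), Sun(-), Mon(w), Tue(w), Wed(w), Thu(w) -> 4 weekdays
Total business days: 25 + 4 = 29

29


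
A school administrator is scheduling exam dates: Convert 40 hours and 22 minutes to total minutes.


Hours: 40
Extra minutes: 22
Minutes per hour: 60
Hours to minutes: 40 x 60 = 2400
Total: 2400 + 22 = 2422

2422


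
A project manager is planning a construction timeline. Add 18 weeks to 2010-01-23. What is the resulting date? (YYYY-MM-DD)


Start: 2010-01-23
Weeks to add: 18
Convert to days: 18 x 7 = 126 days
Add 126 days to 2010-01-23
Result: 2010-05-29

2010-05-29


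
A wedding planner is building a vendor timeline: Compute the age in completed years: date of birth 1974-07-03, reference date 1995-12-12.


Birth: 1974-07-03
Reference: 1995-12-12
Year difference: 1995 - 1974 = 21
Has birthday (07-03) occurred by 12-12? Yes
Age in full years: 21

21


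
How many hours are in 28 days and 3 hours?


Days: 28
Extra hours: 3
Hours per day: 24
Days to hours: 28 x 24 = 672
Total: 672 + 3 = 675

675


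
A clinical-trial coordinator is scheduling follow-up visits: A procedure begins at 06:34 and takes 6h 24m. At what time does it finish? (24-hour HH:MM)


Start time: 06:34
Adding: 6 hours 24 minutes
Minutes: 34 + 24 = 58
Hours: 6 + 6 + 0 = 12
Result: 12:58

12:58


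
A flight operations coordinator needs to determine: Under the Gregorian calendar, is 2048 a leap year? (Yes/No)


Year: 2048
Divisible by 4? 2048 / 4 = 512.0 -> Yes
Divisible by 100? 2048 / 100 = 20.48 -> No
Divisible by 4 but not 100, so it IS a leap year

Yes


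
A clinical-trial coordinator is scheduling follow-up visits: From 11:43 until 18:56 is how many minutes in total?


Start time: 11:43 = 703 minutes from midnight
End time: 18:56 = 1136 minutes from midnight
Difference: 1136 - 703 = 433 minutes
That is 7 hours and 13 minutes

433


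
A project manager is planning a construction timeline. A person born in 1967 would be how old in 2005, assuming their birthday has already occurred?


Birth year: 1967
Current year: 2005
Age = current year - birth year
Age = 2005 - 1967 = 38

38


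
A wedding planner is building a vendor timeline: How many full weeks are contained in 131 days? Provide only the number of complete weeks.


Total days: 131
Days per week: 7
Division: 131 / 7 = 18 remainder 5
Complete weeks: 18
Remaining days: 5

18


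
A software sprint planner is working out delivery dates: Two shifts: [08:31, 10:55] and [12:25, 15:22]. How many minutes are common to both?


Interval A: [511, 655] minutes from midnight
Interval B: [745, 922] minutes from midnight
Overlap start = max(511, 745) = 745
Overlap end = min(655, 922) = 655
End <= start, so the intervals do not overlap: 0 minutes

0


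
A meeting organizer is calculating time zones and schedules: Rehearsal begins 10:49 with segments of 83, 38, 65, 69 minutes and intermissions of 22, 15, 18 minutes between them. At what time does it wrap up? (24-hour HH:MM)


Start: 10:49 = 649 min from midnight
  after task 1 (83 min): 12:12
  after break (22 min): 12:34
  after task 2 (38 min): 13:12
  after break (15 min): 13:27
  after task 3 (65 min): 14:32
  after break (18 min): 14:50
  after task 4 (69 min): 15:59
Total elapsed: 310 minutes
End time: 15:59

15:59


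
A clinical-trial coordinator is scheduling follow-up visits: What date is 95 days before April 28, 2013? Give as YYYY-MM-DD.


Start: 2013-04-28
Subtracting 95 days
Days already passed in April: 28
After going back through April: 67 more days to subtract
March 2013: 31 days, 36 remaining
February 2013: 28 days, 8 remaining
January 2013 has 31 days, need 8
Result: 2013-01-23

2013-01-23


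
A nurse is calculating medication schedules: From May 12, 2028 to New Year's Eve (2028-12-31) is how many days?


Start: May 12, 2028
End: December 31, 2028
Days left in May: 19
June: 30
July: 31
August: 31
September: 30
... plus remaining months
Sum of remaining months: 214
Total: 19 + 214 = 233

233


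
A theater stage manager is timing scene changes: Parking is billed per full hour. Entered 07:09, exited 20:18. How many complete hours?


Start: 07:09
End: 20:18
Hour difference: 20 - 7 = 13 hours
Minute difference: 18 - 9 = 9 minutes
Total minutes: 789
Complete hours: 789 / 60 = 13 (remainder 9)

13


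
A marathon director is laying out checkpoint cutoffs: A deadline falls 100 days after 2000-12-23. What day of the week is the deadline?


Start: 2000-12-23 (Saturday)
Step 1 - find target date: add 100 days
  2000-12-23 + 100 days = 2001-04-02
Step 2 - day of week:
  100 mod 7 = 2
  Saturday + 2 days -> Monday
Result: Monday (2001-04-02)

Monday


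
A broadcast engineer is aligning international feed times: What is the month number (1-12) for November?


Calendar month order:
10. October
11. November <--
12. December
November is month number 11

11


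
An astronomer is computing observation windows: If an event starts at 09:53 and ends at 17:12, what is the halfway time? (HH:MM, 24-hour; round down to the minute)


Start time: 09:53 = 593 minutes from midnight
End time: 17:12 = 1032 minutes from midnight
Sum: 593 + 1032 = 1625
Midpoint: 1625 / 2 = 812 minutes
Convert: 812 / 60 = 13 hours, 32 minutes
Result: 13:32

13:32


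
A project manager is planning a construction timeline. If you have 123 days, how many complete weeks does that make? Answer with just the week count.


Total days: 123
Days per week: 7
Division: 123 / 7 = 17 remainder 4
Complete weeks: 17
Remaining days: 4

17


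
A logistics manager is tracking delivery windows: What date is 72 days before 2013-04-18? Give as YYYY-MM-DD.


Start: 2013-04-18
Subtracting 72 days
Days already passed in April: 18
After going back through April: 54 more days to subtract
March 2013: 31 days, 23 remaining
February 2013 has 28 days, need 23
Result: 2013-02-05

2013-02-05


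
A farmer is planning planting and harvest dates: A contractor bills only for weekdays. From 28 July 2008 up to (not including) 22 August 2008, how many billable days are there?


Start: 2008-07-28 (Monday)
End (exclusive): 2008-08-22 (Friday)
Total calendar days: 25
Full weeks: 25 // 7 = 3 -> 15 weekdays
Remaining 4 days starting on Monday:
  Mon(w), Tue(w), Wed(w), Thu(w) -> 4 weekdays
Total business days: 15 + 4 = 19

19


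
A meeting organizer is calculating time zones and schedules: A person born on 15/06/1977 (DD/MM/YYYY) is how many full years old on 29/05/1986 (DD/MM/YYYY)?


Birth: 1977-06-15
Reference: 1986-05-29
Year difference: 1986 - 1977 = 9
Has birthday (06-15) occurred by 05-29? No
Birthday not yet reached this year -> subtract 1
Age in full years: 8

8


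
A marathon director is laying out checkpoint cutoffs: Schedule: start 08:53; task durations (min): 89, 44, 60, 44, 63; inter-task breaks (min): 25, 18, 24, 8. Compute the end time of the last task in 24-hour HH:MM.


Start: 08:53 = 533 min from midnight
  after task 1 (89 min): 10:22
  after break (25 min): 10:47
  after task 2 (44 min): 11:31
  after break (18 min): 11:49
  after task 3 (60 min): 12:49
  after break (24 min): 13:13
  after task 4 (44 min): 13:57
  after break (8 min): 14:05
  after task 5 (63 min): 15:08
Total elapsed: 375 minutes
End time: 15:08

15:08


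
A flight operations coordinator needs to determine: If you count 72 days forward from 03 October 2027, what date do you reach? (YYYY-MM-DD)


Start: 2027-10-03
Adding 72 days
Days remaining in October: 28
After October: 44 days still to add
November 2027: 30 days, 14 remaining
December 2027 has 31 days, need 14
Result: 2027-12-14

2027-12-14


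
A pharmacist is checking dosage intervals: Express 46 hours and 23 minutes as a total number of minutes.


Hours: 46
Extra minutes: 23
Minutes per hour: 60
Hours to minutes: 46 x 60 = 2760
Total: 2760 + 23 = 2783

2783


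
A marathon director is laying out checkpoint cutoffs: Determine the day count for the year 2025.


Year: 2025
Check leap year rules:
Divisible by 4? No
2025 is not a leap year
Days: 365

365


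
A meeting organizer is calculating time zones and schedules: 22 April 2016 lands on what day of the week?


Date: 2016-04-22
January 1, 2016 is a Friday
Day of year: 113
Offset from Jan 1: 112 days
112 mod 7 = 0
Result: Friday

Friday


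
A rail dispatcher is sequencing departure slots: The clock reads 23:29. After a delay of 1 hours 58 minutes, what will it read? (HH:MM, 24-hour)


Start time: 23:29
Adding: 1 hours 58 minutes
Minutes: 29 + 58 = 87
Minute overflow: 87 >= 60, so carry 1 hour, minutes = 27
Hours: 23 + 1 + 1 = 25
Hour wraparound: 25 mod 24 = 1
Result: 01:27

01:27


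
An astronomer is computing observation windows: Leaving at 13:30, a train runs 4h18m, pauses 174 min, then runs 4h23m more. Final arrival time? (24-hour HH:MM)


Depart: 13:30
Leg 1: +258 min -> 17:48
Layover: +174 min -> 20:42
Leg 2: +263 min -> 01:05
Total travel: 695 minutes = 11h 35m
Arrival: 01:05

01:05


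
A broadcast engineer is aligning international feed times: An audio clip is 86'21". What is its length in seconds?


Minutes: 86
Seconds: 21
Convert minutes to seconds: 86 x 60 = 5160
Add remaining seconds: 5160 + 21 = 5181

5181


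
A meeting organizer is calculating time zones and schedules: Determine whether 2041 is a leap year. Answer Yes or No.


Year: 2041
Divisible by 4? 2041 / 4 = 510.25 -> No
Not divisible by 4, so NOT a leap year

No


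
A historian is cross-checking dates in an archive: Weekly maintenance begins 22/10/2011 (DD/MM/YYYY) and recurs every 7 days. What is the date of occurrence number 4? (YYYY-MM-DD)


First occurrence: 2011-10-22 (occurrence 1)
Each occurrence is 7 days after the previous.
Occurrence 4 is 3 weeks after the first.
3 weeks = 21 days
2011-10-22 + 21 days = 2011-11-12

2011-11-12


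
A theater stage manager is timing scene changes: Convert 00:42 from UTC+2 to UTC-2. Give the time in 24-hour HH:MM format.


Local time: 00:42 at UTC+2 (offset 2h)
Target zone: UTC-2 (offset -2h)
Difference: -2 - (2) = -4 hours
Calculation: 0 + (-4) = -4
Wraparound: (-4) mod 24 = 20
Result: 20:42

20:42


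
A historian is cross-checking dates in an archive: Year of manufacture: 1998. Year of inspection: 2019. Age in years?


Birth year: 1998
Current year: 2019
Age = current year - birth year
Age = 2019 - 1998 = 21

21


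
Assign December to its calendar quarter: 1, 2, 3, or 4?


Month: December (month 12)
Q1: January-March (months 1-3)
Q2: April-June (months 4-6)
Q3: July-September (months 7-9)
Q4: October-December (months 10-12)
Month 12 falls in Q4

4


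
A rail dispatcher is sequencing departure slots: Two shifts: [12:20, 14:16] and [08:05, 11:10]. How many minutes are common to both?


Interval A: [740, 856] minutes from midnight
Interval B: [485, 670] minutes from midnight
Overlap start = max(740, 485) = 740
Overlap end = min(856, 670) = 670
End <= start, so the intervals do not overlap: 0 minutes

0


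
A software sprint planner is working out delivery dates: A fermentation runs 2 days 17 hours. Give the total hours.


Days: 2
Extra hours: 17
Hours per day: 24
Days to hours: 2 x 24 = 48
Total: 48 + 17 = 65

65


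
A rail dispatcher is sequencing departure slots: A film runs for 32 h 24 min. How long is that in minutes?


Hours: 32
Minutes: 24
Convert hours to minutes: 32 x 60 = 1920
Add remaining minutes: 1920 + 24 = 1944

1944


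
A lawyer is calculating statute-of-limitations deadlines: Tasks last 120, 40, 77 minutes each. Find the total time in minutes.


Durations: 120, 40, 77
Running sum: 120
+ 40 = 160
+ 77 = 237
Total duration: 237 minutes
That is 3 hours and 57 minutes

237


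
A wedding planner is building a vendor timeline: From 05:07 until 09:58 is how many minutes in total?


Start time: 05:07 = 307 minutes from midnight
End time: 09:58 = 598 minutes from midnight
Difference: 598 - 307 = 291 minutes
That is 4 hours and 51 minutes

291


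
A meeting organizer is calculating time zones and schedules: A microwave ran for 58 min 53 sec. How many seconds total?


Minutes: 58
Extra seconds: 53
Seconds per minute: 60
Minutes to seconds: 58 x 60 = 3480
Total: 3480 + 53 = 3533

3533


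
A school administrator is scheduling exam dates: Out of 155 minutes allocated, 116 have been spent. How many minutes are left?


Total budget: 155 minutes
Time used: 116 minutes
Remaining: 155 - 116 = 39 minutes
Percent used: 74.8%
Percent remaining: 25.2%

39


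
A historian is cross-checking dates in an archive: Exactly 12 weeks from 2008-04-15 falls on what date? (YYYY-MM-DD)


Start: 2008-04-15
Weeks to add: 12
Convert to days: 12 x 7 = 84 days
Add 84 days to 2008-04-15
Result: 2008-07-08

2008-07-08


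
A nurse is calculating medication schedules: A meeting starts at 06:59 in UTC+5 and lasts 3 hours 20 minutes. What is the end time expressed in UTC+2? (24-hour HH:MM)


Start: 06:59 in UTC+5
Step 1 - add duration:
  minutes: 59 + 20 = 79 (carry 1h)
  hours: 6 + 3 + 1 = 10
  end in UTC+5: 10:19
Step 2 - convert UTC+5 -> UTC+2:
  offset difference: 2 - (5) = -3 hours
  10 + (-3) = 7 -> mod 24 = 7
Result: 07:19 in UTC+2

07:19


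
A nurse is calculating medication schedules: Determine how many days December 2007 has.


Month: December
Year: 2007
December is a 31-day month
Total: 31 days

31


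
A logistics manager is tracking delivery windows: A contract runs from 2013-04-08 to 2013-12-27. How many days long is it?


Start date: 2013-04-08
End date: 2013-12-27
Apr 2013: +23 days
May 2013: +31 days
Jun 2013: +30 days
... (6 more months)
Total: 263 days

263


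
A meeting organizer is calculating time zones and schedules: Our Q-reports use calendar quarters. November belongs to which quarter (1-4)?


Month: November (month 11)
Q1: January-March (months 1-3)
Q2: April-June (months 4-6)
Q3: July-September (months 7-9)
Q4: October-December (months 10-12)
Month 11 falls in Q4

4


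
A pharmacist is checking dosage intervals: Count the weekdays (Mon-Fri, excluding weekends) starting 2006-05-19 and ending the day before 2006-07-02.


Start: 2006-05-19 (Friday)
End (exclusive): 2006-07-02 (Sunday)
Total calendar days: 44
Full weeks: 44 // 7 = 6 -> 30 weekdays
Remaining 2 days starting on Friday:
  Fri(w), Sat(-) -> 1 weekdays
Total business days: 30 + 1 = 31

31


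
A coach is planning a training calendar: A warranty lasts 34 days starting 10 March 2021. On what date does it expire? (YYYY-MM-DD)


Start: 2021-03-10
Adding 34 days
Days remaining in March: 21
After March: 13 days still to add
April 2021 has 30 days, need 13
Result: 2021-04-13

2021-04-13


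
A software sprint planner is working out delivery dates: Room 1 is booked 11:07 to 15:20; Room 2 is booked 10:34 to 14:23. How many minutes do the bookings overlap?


Interval A: [667, 920] minutes from midnight
Interval B: [634, 863] minutes from midnight
Overlap start = max(667, 634) = 667
Overlap end = min(920, 863) = 863
Overlap = 863 - 667 = 196 minutes

196


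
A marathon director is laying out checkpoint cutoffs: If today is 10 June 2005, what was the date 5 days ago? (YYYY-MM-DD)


Start: 2005-06-10
Subtracting 5 days
Days already passed in June: 10
Result: 2005-06-05

2005-06-05


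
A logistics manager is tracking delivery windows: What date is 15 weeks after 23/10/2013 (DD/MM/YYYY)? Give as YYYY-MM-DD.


Start: 2013-10-23
Weeks to add: 15
Convert to days: 15 x 7 = 105 days
Add 105 days to 2013-10-23
Result: 2014-02-05

2014-02-05


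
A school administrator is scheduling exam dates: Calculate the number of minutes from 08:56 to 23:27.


Start time: 08:56 = 536 minutes from midnight
End time: 23:27 = 1407 minutes from midnight
Difference: 1407 - 536 = 871 minutes
That is 14 hours and 31 minutes

871


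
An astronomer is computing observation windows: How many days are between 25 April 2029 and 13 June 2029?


Start date: 2029-04-25
End date: 2029-06-13
Apr 2029: +6 days
May 2029: +31 days
Jun 2029: +12 days
Total: 49 days

49


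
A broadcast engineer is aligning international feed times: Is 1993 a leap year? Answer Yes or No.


Year: 1993
Divisible by 4? 1993 / 4 = 498.25 -> No
Not divisible by 4, so NOT a leap year

No


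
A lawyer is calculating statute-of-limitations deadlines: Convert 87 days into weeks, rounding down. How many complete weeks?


Total days: 87
Days per week: 7
Division: 87 / 7 = 12 remainder 3
Complete weeks: 12
Remaining days: 3

12


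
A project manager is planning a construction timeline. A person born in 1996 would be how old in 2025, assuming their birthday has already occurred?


Birth year: 1996
Current year: 2025
Age = current year - birth year
Age = 2025 - 1996 = 29

29


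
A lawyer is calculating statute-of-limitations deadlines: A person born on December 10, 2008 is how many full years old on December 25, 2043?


Birth: 2008-12-10
Reference: 2043-12-25
Year difference: 2043 - 2008 = 35
Has birthday (12-10) occurred by 12-25? Yes
Age in full years: 35

35


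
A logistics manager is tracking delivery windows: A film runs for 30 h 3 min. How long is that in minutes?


Hours: 30
Minutes: 3
Convert hours to minutes: 30 x 60 = 1800
Add remaining minutes: 1800 + 3 = 1803

1803


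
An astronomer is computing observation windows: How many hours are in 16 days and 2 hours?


Days: 16
Extra hours: 2
Hours per day: 24
Days to hours: 16 x 24 = 384
Total: 384 + 2 = 386

386


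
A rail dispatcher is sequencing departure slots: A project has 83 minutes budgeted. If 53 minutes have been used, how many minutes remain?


Total budget: 83 minutes
Time used: 53 minutes
Remaining: 83 - 53 = 30 minutes
Percent used: 63.9%
Percent remaining: 36.1%

30


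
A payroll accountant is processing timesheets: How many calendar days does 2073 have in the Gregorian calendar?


Year: 2073
Check leap year rules:
Divisible by 4? No
2073 is not a leap year
Days: 365

365


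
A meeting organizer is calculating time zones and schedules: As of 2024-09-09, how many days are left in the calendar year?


Start: September 09, 2024
End: December 31, 2024
Days left in September: 21
October: 31
November: 30
December: 31
Sum of remaining months: 92
Total: 21 + 92 = 113

113


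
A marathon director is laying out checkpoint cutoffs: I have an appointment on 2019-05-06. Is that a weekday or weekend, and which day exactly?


Date: 2019-05-06
January 1, 2019 is a Tuesday
Day of year: 126
Offset from Jan 1: 125 days
125 mod 7 = 6
Result: Monday

Monday


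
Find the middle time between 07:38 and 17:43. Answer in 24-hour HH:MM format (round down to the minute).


Start time: 07:38 = 458 minutes from midnight
End time: 17:43 = 1063 minutes from midnight
Sum: 458 + 1063 = 1521
Midpoint: 1521 / 2 = 760 minutes
Convert: 760 / 60 = 12 hours, 40 minutes
Result: 12:40

12:40


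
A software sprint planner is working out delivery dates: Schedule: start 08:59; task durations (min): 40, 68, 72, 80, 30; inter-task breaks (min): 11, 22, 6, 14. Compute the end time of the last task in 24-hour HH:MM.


Start: 08:59 = 539 min from midnight
  after task 1 (40 min): 09:39
  after break (11 min): 09:50
  after task 2 (68 min): 10:58
  after break (22 min): 11:20
  after task 3 (72 min): 12:32
  after break (6 min): 12:38
  after task 4 (80 min): 13:58
  after break (14 min): 14:12
  after task 5 (30 min): 14:42
Total elapsed: 343 minutes
End time: 14:42

14:42


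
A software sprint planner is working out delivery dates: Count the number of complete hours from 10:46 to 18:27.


Start: 10:46
End: 18:27
Hour difference: 18 - 10 = 8 hours
Minute difference: 27 - 46 = -19 minutes
Total minutes: 461
Complete hours: 461 / 60 = 7 (remainder 41)

7


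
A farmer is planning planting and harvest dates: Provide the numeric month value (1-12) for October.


Calendar month order:
9. September
10. October <--
11. November
October is month number 10

10


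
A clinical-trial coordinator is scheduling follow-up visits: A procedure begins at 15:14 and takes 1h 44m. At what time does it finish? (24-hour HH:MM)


Start time: 15:14
Adding: 1 hours 44 minutes
Minutes: 14 + 44 = 58
Hours: 15 + 1 + 0 = 16
Result: 16:58

16:58


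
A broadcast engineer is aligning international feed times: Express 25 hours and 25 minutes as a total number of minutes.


Hours: 25
Extra minutes: 25
Minutes per hour: 60
Hours to minutes: 25 x 60 = 1500
Total: 1500 + 25 = 1525

1525


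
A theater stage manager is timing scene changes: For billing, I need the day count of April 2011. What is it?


Month: April
Year: 2011
April is a 30-day month
Total: 30 days

30


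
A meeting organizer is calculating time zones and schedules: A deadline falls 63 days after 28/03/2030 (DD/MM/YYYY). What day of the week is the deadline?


Start: 2030-03-28 (Thursday)
Step 1 - find target date: add 63 days
  2030-03-28 + 63 days = 2030-05-30
Step 2 - day of week:
  63 mod 7 = 0
  Thursday + 0 days -> Thursday
Result: Thursday (2030-05-30)

Thursday


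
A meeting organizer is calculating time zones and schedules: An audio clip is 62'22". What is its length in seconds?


Minutes: 62
Seconds: 22
Convert minutes to seconds: 62 x 60 = 3720
Add remaining seconds: 3720 + 22 = 3742

3742


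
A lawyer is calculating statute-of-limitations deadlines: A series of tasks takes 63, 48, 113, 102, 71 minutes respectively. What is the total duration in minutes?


Durations: 63, 48, 113, 102, 71
Running sum: 63
+ 48 = 111
+ 113 = 224
+ 102 = 326
+ 71 = 397
Total duration: 397 minutes
That is 6 hours and 37 minutes

397


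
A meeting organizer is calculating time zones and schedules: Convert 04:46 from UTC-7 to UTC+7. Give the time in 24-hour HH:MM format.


Local time: 04:46 at UTC-7 (offset -7h)
Target zone: UTC+7 (offset 7h)
Difference: 7 - (-7) = 14 hours
Calculation: 4 + (14) = 18
Result: 18:46

18:46


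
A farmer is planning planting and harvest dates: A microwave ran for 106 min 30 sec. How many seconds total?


Minutes: 106
Extra seconds: 30
Seconds per minute: 60
Minutes to seconds: 106 x 60 = 6360
Total: 6360 + 30 = 6390

6390


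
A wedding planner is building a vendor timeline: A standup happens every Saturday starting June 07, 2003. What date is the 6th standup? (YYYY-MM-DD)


First occurrence: 2003-06-07 (occurrence 1)
Each occurrence is 7 days after the previous.
Occurrence 6 is 5 weeks after the first.
5 weeks = 35 days
2003-06-07 + 35 days = 2003-07-12

2003-07-12


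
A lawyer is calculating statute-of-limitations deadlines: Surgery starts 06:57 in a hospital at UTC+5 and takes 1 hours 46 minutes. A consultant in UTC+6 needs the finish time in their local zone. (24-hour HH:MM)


Start: 06:57 in UTC+5
Step 1 - add duration:
  minutes: 57 + 46 = 103 (carry 1h)
  hours: 6 + 1 + 1 = 8
  end in UTC+5: 08:43
Step 2 - convert UTC+5 -> UTC+6:
  offset difference: 6 - (5) = 1 hours
  8 + (1) = 9 -> mod 24 = 9
Result: 09:43 in UTC+6

09:43


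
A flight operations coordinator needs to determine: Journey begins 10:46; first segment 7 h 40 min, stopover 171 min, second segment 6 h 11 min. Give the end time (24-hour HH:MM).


Depart: 10:46
Leg 1: +460 min -> 18:26
Layover: +171 min -> 21:17
Leg 2: +371 min -> 03:28
Total travel: 1002 minutes = 16h 42m
Arrival: 03:28

03:28


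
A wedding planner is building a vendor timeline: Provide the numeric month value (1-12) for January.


Calendar month order:
1. January <--
2. February
January is month number 1

1


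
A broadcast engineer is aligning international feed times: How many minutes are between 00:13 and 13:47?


Start time: 00:13 = 13 minutes from midnight
End time: 13:47 = 827 minutes from midnight
Difference: 827 - 13 = 814 minutes
That is 13 hours and 34 minutes

814


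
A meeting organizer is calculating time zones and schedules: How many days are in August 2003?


Month: August
Year: 2003
August is a 31-day month
Total: 31 days

31


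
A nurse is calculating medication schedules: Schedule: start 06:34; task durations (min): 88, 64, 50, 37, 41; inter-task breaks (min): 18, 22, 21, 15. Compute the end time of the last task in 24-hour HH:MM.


Start: 06:34 = 394 min from midnight
  after task 1 (88 min): 08:02
  after break (18 min): 08:20
  after task 2 (64 min): 09:24
  after break (22 min): 09:46
  after task 3 (50 min): 10:36
  after break (21 min): 10:57
  after task 4 (37 min): 11:34
  after break (15 min): 11:49
  after task 5 (41 min): 12:30
Total elapsed: 356 minutes
End time: 12:30

12:30


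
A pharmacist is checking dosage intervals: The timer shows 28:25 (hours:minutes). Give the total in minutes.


Hours: 28
Minutes: 25
Convert hours to minutes: 28 x 60 = 1680
Add remaining minutes: 1680 + 25 = 1705

1705


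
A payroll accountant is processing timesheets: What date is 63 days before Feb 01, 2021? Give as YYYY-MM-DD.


Start: 2021-02-01
Subtracting 63 days
Days already passed in February: 1
After going back through February: 62 more days to subtract
January 2021: 31 days, 31 remaining
December 2020 has 31 days, need 31
Result: 2020-11-30

2020-11-30


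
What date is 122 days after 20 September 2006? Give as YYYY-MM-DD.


Start: 2006-09-20
Adding 122 days
Days remaining in September: 10
After September: 112 days still to add
October 2006: 31 days, 81 remaining
November 2006: 30 days, 51 remaining
December 2006: 31 days, 20 remaining
January 2007 has 31 days, need 20
Result: 2007-01-20

2007-01-20


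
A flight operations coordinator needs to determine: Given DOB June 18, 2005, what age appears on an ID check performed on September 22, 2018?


Birth: 2005-06-18
Reference: 2018-09-22
Year difference: 2018 - 2005 = 13
Has birthday (06-18) occurred by 09-22? Yes
Age in full years: 13

13


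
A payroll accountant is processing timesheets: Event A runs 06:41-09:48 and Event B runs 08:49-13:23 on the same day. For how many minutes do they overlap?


Interval A: [401, 588] minutes from midnight
Interval B: [529, 803] minutes from midnight
Overlap start = max(401, 529) = 529
Overlap end = min(588, 803) = 588
Overlap = 588 - 529 = 59 minutes

59


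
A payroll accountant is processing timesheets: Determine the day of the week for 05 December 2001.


Date: 2001-12-05
January 1, 2001 is a Monday
Day of year: 339
Offset from Jan 1: 338 days
338 mod 7 = 2
Result: Wednesday

Wednesday


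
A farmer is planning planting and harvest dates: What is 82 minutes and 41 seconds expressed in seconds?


Minutes: 82
Extra seconds: 41
Seconds per minute: 60
Minutes to seconds: 82 x 60 = 4920
Total: 4920 + 41 = 4961

4961


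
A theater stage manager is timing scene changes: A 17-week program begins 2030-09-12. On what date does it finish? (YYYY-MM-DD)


Start: 2030-09-12
Weeks to add: 17
Convert to days: 17 x 7 = 119 days
Add 119 days to 2030-09-12
Result: 2031-01-09

2031-01-09


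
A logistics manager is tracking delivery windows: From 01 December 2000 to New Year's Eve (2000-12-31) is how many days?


Start: December 01, 2000
End: December 31, 2000
Days left in December: 30
Total: 30 days

30


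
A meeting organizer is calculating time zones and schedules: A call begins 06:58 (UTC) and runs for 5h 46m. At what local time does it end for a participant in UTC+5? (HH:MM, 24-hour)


Start: 06:58 in UTC
Step 1 - add duration:
  minutes: 58 + 46 = 104 (carry 1h)
  hours: 6 + 5 + 1 = 12
  end in UTC: 12:44
Step 2 - convert UTC -> UTC+5:
  offset difference: 5 - (0) = 5 hours
  12 + (5) = 17 -> mod 24 = 17
Result: 17:44 in UTC+5

17:44


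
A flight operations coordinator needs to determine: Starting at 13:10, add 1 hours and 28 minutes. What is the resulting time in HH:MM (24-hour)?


Start time: 13:10
Adding: 1 hours 28 minutes
Minutes: 10 + 28 = 38
Hours: 13 + 1 + 0 = 14
Result: 14:38

14:38


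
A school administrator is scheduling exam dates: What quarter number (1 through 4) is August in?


Month: August (month 8)
Q1: January-March (months 1-3)
Q2: April-June (months 4-6)
Q3: July-September (months 7-9)
Q4: October-December (months 10-12)
Month 8 falls in Q3

3


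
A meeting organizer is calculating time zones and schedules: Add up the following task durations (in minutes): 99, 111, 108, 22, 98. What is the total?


Durations: 99, 111, 108, 22, 98
Running sum: 99
+ 111 = 210
+ 108 = 318
+ 22 = 340
+ 98 = 438
Total duration: 438 minutes
That is 7 hours and 18 minutes

438


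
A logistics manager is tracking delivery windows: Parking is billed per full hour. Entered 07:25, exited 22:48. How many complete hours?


Start: 07:25
End: 22:48
Hour difference: 22 - 7 = 15 hours
Minute difference: 48 - 25 = 23 minutes
Total minutes: 923
Complete hours: 923 / 60 = 15 (remainder 23)

15


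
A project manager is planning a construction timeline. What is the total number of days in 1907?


Year: 1907
Check leap year rules:
Divisible by 4? No
1907 is not a leap year
Days: 365

365


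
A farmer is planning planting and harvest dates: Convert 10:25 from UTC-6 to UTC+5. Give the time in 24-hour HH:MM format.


Local time: 10:25 at UTC-6 (offset -6h)
Target zone: UTC+5 (offset 5h)
Difference: 5 - (-6) = 11 hours
Calculation: 10 + (11) = 21
Result: 21:25

21:25


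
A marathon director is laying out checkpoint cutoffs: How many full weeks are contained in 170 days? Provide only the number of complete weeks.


Total days: 170
Days per week: 7
Division: 170 / 7 = 24 remainder 2
Complete weeks: 24
Remaining days: 2

24


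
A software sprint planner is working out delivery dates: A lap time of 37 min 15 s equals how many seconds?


Minutes: 37
Seconds: 15
Convert minutes to seconds: 37 x 60 = 2220
Add remaining seconds: 2220 + 15 = 2235

2235


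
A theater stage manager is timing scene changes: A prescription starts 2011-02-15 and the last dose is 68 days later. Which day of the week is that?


Start: 2011-02-15 (Tuesday)
Step 1 - find target date: add 68 days
  2011-02-15 + 68 days = 2011-04-24
Step 2 - day of week:
  68 mod 7 = 5
  Tuesday + 5 days -> Sunday
Result: Sunday (2011-04-24)

Sunday


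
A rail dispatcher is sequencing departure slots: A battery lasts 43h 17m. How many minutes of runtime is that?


Hours: 43
Extra minutes: 17
Minutes per hour: 60
Hours to minutes: 43 x 60 = 2580
Total: 2580 + 17 = 2597

2597


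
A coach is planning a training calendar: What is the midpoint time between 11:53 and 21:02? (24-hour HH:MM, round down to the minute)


Start time: 11:53 = 713 minutes from midnight
End time: 21:02 = 1262 minutes from midnight
Sum: 713 + 1262 = 1975
Midpoint: 1975 / 2 = 987 minutes
Convert: 987 / 60 = 16 hours, 27 minutes
Result: 16:27

16:27


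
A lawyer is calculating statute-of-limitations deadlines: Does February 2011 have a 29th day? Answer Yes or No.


Year: 2011
Divisible by 4? 2011 / 4 = 502.75 -> No
Not divisible by 4, so NOT a leap year

No


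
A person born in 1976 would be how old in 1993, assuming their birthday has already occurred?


Birth year: 1976
Current year: 1993
Age = current year - birth year
Age = 1993 - 1976 = 17

17


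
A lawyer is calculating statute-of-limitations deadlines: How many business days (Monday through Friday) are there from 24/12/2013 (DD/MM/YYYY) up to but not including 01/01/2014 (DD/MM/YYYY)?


Start: 2013-12-24 (Tuesday)
End (exclusive): 2014-01-01 (Wednesday)
Total calendar days: 8
Full weeks: 8 // 7 = 1 -> 5 weekdays
Remaining 1 days starting on Tuesday:
  Tue(w) -> 1 weekdays
Total business days: 5 + 1 = 6

6


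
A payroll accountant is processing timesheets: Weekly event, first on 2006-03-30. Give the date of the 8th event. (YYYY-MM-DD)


First occurrence: 2006-03-30 (occurrence 1)
Each occurrence is 7 days after the previous.
Occurrence 8 is 7 weeks after the first.
7 weeks = 49 days
2006-03-30 + 49 days = 2006-05-18

2006-05-18


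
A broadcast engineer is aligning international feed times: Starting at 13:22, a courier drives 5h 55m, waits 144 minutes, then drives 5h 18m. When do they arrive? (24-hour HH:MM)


Depart: 13:22
Leg 1: +355 min -> 19:17
Layover: +144 min -> 21:41
Leg 2: +318 min -> 02:59
Total travel: 817 minutes = 13h 37m
Arrival: 02:59

02:59


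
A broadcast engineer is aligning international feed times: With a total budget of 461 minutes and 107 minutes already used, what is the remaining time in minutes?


Total budget: 461 minutes
Time used: 107 minutes
Remaining: 461 - 107 = 354 minutes
Percent used: 23.2%
Percent remaining: 76.8%

354


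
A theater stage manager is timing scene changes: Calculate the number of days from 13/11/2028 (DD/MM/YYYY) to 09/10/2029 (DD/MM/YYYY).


Start date: 2028-11-13
End date: 2029-10-09
Nov 2028: +18 days
Dec 2028: +31 days
Jan 2029: +31 days
... (9 more months)
Total: 330 days

330


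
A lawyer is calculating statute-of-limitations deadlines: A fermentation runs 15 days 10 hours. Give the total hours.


Days: 15
Extra hours: 10
Hours per day: 24
Days to hours: 15 x 24 = 360
Total: 360 + 10 = 370

370


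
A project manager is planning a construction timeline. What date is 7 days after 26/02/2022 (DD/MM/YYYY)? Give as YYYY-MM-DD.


Start: 2022-02-26
Adding 7 days
Days remaining in February: 2
After February: 5 days still to add
March 2022 has 31 days, need 5
Result: 2022-03-05

2022-03-05


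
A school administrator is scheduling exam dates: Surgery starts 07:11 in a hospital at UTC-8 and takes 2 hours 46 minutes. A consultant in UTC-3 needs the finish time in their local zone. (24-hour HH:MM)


Start: 07:11 in UTC-8
Step 1 - add duration:
  minutes: 11 + 46 = 57
  hours: 7 + 2 + 0 = 9
  end in UTC-8: 09:57
Step 2 - convert UTC-8 -> UTC-3:
  offset difference: -3 - (-8) = 5 hours
  9 + (5) = 14 -> mod 24 = 14
Result: 14:57 in UTC-3

14:57


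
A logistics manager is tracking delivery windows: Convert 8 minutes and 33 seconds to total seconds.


Minutes: 8
Extra seconds: 33
Seconds per minute: 60
Minutes to seconds: 8 x 60 = 480
Total: 480 + 33 = 513

513


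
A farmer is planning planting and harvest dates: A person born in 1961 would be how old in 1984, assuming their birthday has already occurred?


Birth year: 1961
Current year: 1984
Age = current year - birth year
Age = 1984 - 1961 = 23

23


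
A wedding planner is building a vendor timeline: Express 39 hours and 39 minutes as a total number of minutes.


Hours: 39
Extra minutes: 39
Minutes per hour: 60
Hours to minutes: 39 x 60 = 2340
Total: 2340 + 39 = 2379

2379


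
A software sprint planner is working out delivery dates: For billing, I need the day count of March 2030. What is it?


Month: March
Year: 2030
March is a 31-day month
Total: 31 days

31


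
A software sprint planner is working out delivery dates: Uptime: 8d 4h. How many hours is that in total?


Days: 8
Extra hours: 4
Hours per day: 24
Days to hours: 8 x 24 = 192
Total: 192 + 4 = 196

196


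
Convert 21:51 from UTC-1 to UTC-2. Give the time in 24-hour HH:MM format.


Local time: 21:51 at UTC-1 (offset -1h)
Target zone: UTC-2 (offset -2h)
Difference: -2 - (-1) = -1 hours
Calculation: 21 + (-1) = 20
Result: 20:51

20:51
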